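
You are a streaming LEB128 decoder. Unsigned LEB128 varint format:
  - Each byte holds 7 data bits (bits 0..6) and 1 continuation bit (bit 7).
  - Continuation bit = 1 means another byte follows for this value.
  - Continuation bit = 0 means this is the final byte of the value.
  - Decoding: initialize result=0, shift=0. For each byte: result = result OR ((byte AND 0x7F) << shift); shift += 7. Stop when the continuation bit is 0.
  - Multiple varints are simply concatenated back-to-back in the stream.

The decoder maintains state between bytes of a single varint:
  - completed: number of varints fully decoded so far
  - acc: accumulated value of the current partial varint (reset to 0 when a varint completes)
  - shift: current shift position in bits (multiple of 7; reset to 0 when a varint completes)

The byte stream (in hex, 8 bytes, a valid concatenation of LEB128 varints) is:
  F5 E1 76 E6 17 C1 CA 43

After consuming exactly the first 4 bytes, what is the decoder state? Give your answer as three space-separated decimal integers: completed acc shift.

Answer: 1 102 7

Derivation:
byte[0]=0xF5 cont=1 payload=0x75: acc |= 117<<0 -> completed=0 acc=117 shift=7
byte[1]=0xE1 cont=1 payload=0x61: acc |= 97<<7 -> completed=0 acc=12533 shift=14
byte[2]=0x76 cont=0 payload=0x76: varint #1 complete (value=1945845); reset -> completed=1 acc=0 shift=0
byte[3]=0xE6 cont=1 payload=0x66: acc |= 102<<0 -> completed=1 acc=102 shift=7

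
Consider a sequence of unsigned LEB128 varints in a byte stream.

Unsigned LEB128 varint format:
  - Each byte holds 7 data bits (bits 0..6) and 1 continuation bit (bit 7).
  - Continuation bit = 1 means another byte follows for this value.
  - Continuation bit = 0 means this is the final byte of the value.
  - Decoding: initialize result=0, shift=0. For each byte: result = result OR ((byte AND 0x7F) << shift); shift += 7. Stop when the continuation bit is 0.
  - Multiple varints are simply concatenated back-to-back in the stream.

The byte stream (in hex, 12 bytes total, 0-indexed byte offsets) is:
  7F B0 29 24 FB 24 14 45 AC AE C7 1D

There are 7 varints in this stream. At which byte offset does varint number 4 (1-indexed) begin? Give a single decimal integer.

  byte[0]=0x7F cont=0 payload=0x7F=127: acc |= 127<<0 -> acc=127 shift=7 [end]
Varint 1: bytes[0:1] = 7F -> value 127 (1 byte(s))
  byte[1]=0xB0 cont=1 payload=0x30=48: acc |= 48<<0 -> acc=48 shift=7
  byte[2]=0x29 cont=0 payload=0x29=41: acc |= 41<<7 -> acc=5296 shift=14 [end]
Varint 2: bytes[1:3] = B0 29 -> value 5296 (2 byte(s))
  byte[3]=0x24 cont=0 payload=0x24=36: acc |= 36<<0 -> acc=36 shift=7 [end]
Varint 3: bytes[3:4] = 24 -> value 36 (1 byte(s))
  byte[4]=0xFB cont=1 payload=0x7B=123: acc |= 123<<0 -> acc=123 shift=7
  byte[5]=0x24 cont=0 payload=0x24=36: acc |= 36<<7 -> acc=4731 shift=14 [end]
Varint 4: bytes[4:6] = FB 24 -> value 4731 (2 byte(s))
  byte[6]=0x14 cont=0 payload=0x14=20: acc |= 20<<0 -> acc=20 shift=7 [end]
Varint 5: bytes[6:7] = 14 -> value 20 (1 byte(s))
  byte[7]=0x45 cont=0 payload=0x45=69: acc |= 69<<0 -> acc=69 shift=7 [end]
Varint 6: bytes[7:8] = 45 -> value 69 (1 byte(s))
  byte[8]=0xAC cont=1 payload=0x2C=44: acc |= 44<<0 -> acc=44 shift=7
  byte[9]=0xAE cont=1 payload=0x2E=46: acc |= 46<<7 -> acc=5932 shift=14
  byte[10]=0xC7 cont=1 payload=0x47=71: acc |= 71<<14 -> acc=1169196 shift=21
  byte[11]=0x1D cont=0 payload=0x1D=29: acc |= 29<<21 -> acc=61986604 shift=28 [end]
Varint 7: bytes[8:12] = AC AE C7 1D -> value 61986604 (4 byte(s))

Answer: 4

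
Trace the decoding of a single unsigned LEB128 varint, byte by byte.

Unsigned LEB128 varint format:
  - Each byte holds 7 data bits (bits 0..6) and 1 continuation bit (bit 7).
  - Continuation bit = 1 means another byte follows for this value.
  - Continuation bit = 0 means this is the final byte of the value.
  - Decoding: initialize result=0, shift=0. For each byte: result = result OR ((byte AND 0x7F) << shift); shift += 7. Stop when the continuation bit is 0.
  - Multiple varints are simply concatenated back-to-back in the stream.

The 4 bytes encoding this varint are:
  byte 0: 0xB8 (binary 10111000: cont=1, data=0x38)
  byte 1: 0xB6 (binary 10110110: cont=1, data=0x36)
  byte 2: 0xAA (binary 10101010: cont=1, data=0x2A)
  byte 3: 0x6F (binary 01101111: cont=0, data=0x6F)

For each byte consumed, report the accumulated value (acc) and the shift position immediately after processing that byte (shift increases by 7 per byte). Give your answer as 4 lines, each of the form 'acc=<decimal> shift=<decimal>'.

Answer: acc=56 shift=7
acc=6968 shift=14
acc=695096 shift=21
acc=233478968 shift=28

Derivation:
byte 0=0xB8: payload=0x38=56, contrib = 56<<0 = 56; acc -> 56, shift -> 7
byte 1=0xB6: payload=0x36=54, contrib = 54<<7 = 6912; acc -> 6968, shift -> 14
byte 2=0xAA: payload=0x2A=42, contrib = 42<<14 = 688128; acc -> 695096, shift -> 21
byte 3=0x6F: payload=0x6F=111, contrib = 111<<21 = 232783872; acc -> 233478968, shift -> 28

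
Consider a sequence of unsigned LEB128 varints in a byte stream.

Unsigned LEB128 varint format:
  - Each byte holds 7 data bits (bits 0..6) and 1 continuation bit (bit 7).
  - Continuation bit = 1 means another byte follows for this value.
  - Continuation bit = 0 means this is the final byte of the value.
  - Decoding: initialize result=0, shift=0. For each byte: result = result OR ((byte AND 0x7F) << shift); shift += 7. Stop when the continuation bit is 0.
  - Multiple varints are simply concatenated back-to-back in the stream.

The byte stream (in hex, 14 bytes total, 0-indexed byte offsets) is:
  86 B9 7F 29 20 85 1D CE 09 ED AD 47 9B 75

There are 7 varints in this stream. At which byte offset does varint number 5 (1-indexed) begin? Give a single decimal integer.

  byte[0]=0x86 cont=1 payload=0x06=6: acc |= 6<<0 -> acc=6 shift=7
  byte[1]=0xB9 cont=1 payload=0x39=57: acc |= 57<<7 -> acc=7302 shift=14
  byte[2]=0x7F cont=0 payload=0x7F=127: acc |= 127<<14 -> acc=2088070 shift=21 [end]
Varint 1: bytes[0:3] = 86 B9 7F -> value 2088070 (3 byte(s))
  byte[3]=0x29 cont=0 payload=0x29=41: acc |= 41<<0 -> acc=41 shift=7 [end]
Varint 2: bytes[3:4] = 29 -> value 41 (1 byte(s))
  byte[4]=0x20 cont=0 payload=0x20=32: acc |= 32<<0 -> acc=32 shift=7 [end]
Varint 3: bytes[4:5] = 20 -> value 32 (1 byte(s))
  byte[5]=0x85 cont=1 payload=0x05=5: acc |= 5<<0 -> acc=5 shift=7
  byte[6]=0x1D cont=0 payload=0x1D=29: acc |= 29<<7 -> acc=3717 shift=14 [end]
Varint 4: bytes[5:7] = 85 1D -> value 3717 (2 byte(s))
  byte[7]=0xCE cont=1 payload=0x4E=78: acc |= 78<<0 -> acc=78 shift=7
  byte[8]=0x09 cont=0 payload=0x09=9: acc |= 9<<7 -> acc=1230 shift=14 [end]
Varint 5: bytes[7:9] = CE 09 -> value 1230 (2 byte(s))
  byte[9]=0xED cont=1 payload=0x6D=109: acc |= 109<<0 -> acc=109 shift=7
  byte[10]=0xAD cont=1 payload=0x2D=45: acc |= 45<<7 -> acc=5869 shift=14
  byte[11]=0x47 cont=0 payload=0x47=71: acc |= 71<<14 -> acc=1169133 shift=21 [end]
Varint 6: bytes[9:12] = ED AD 47 -> value 1169133 (3 byte(s))
  byte[12]=0x9B cont=1 payload=0x1B=27: acc |= 27<<0 -> acc=27 shift=7
  byte[13]=0x75 cont=0 payload=0x75=117: acc |= 117<<7 -> acc=15003 shift=14 [end]
Varint 7: bytes[12:14] = 9B 75 -> value 15003 (2 byte(s))

Answer: 7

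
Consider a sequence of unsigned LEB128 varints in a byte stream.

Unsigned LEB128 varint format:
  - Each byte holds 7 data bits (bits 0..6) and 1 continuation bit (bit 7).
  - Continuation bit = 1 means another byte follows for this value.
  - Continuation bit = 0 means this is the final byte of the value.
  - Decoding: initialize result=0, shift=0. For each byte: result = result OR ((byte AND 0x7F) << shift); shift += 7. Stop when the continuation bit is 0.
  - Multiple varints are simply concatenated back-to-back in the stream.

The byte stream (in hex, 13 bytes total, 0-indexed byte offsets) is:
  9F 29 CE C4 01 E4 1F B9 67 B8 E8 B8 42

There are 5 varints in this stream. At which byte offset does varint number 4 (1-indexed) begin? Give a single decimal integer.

  byte[0]=0x9F cont=1 payload=0x1F=31: acc |= 31<<0 -> acc=31 shift=7
  byte[1]=0x29 cont=0 payload=0x29=41: acc |= 41<<7 -> acc=5279 shift=14 [end]
Varint 1: bytes[0:2] = 9F 29 -> value 5279 (2 byte(s))
  byte[2]=0xCE cont=1 payload=0x4E=78: acc |= 78<<0 -> acc=78 shift=7
  byte[3]=0xC4 cont=1 payload=0x44=68: acc |= 68<<7 -> acc=8782 shift=14
  byte[4]=0x01 cont=0 payload=0x01=1: acc |= 1<<14 -> acc=25166 shift=21 [end]
Varint 2: bytes[2:5] = CE C4 01 -> value 25166 (3 byte(s))
  byte[5]=0xE4 cont=1 payload=0x64=100: acc |= 100<<0 -> acc=100 shift=7
  byte[6]=0x1F cont=0 payload=0x1F=31: acc |= 31<<7 -> acc=4068 shift=14 [end]
Varint 3: bytes[5:7] = E4 1F -> value 4068 (2 byte(s))
  byte[7]=0xB9 cont=1 payload=0x39=57: acc |= 57<<0 -> acc=57 shift=7
  byte[8]=0x67 cont=0 payload=0x67=103: acc |= 103<<7 -> acc=13241 shift=14 [end]
Varint 4: bytes[7:9] = B9 67 -> value 13241 (2 byte(s))
  byte[9]=0xB8 cont=1 payload=0x38=56: acc |= 56<<0 -> acc=56 shift=7
  byte[10]=0xE8 cont=1 payload=0x68=104: acc |= 104<<7 -> acc=13368 shift=14
  byte[11]=0xB8 cont=1 payload=0x38=56: acc |= 56<<14 -> acc=930872 shift=21
  byte[12]=0x42 cont=0 payload=0x42=66: acc |= 66<<21 -> acc=139342904 shift=28 [end]
Varint 5: bytes[9:13] = B8 E8 B8 42 -> value 139342904 (4 byte(s))

Answer: 7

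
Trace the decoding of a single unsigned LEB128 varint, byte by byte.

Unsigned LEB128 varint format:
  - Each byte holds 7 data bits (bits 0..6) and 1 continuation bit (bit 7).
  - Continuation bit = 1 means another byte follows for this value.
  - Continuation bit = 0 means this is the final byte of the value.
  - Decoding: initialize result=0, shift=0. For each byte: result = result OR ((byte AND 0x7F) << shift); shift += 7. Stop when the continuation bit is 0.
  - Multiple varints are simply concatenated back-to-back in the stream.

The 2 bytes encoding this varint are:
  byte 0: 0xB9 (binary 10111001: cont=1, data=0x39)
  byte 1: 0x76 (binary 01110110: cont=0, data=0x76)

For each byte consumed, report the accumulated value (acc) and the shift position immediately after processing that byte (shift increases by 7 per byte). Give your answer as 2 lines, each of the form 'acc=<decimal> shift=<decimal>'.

Answer: acc=57 shift=7
acc=15161 shift=14

Derivation:
byte 0=0xB9: payload=0x39=57, contrib = 57<<0 = 57; acc -> 57, shift -> 7
byte 1=0x76: payload=0x76=118, contrib = 118<<7 = 15104; acc -> 15161, shift -> 14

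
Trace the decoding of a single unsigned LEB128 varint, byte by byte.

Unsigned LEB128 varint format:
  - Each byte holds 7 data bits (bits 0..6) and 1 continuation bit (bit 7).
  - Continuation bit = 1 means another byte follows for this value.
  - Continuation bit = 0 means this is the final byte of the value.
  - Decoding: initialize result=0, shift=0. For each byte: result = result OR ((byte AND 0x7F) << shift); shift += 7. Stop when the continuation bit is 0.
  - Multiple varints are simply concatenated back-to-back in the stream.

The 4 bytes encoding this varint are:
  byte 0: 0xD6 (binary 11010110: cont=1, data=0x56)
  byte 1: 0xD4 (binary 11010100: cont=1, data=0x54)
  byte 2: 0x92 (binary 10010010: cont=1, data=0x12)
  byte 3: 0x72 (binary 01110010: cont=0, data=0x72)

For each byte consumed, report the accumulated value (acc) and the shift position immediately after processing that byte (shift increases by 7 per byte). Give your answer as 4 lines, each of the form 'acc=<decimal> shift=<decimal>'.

Answer: acc=86 shift=7
acc=10838 shift=14
acc=305750 shift=21
acc=239381078 shift=28

Derivation:
byte 0=0xD6: payload=0x56=86, contrib = 86<<0 = 86; acc -> 86, shift -> 7
byte 1=0xD4: payload=0x54=84, contrib = 84<<7 = 10752; acc -> 10838, shift -> 14
byte 2=0x92: payload=0x12=18, contrib = 18<<14 = 294912; acc -> 305750, shift -> 21
byte 3=0x72: payload=0x72=114, contrib = 114<<21 = 239075328; acc -> 239381078, shift -> 28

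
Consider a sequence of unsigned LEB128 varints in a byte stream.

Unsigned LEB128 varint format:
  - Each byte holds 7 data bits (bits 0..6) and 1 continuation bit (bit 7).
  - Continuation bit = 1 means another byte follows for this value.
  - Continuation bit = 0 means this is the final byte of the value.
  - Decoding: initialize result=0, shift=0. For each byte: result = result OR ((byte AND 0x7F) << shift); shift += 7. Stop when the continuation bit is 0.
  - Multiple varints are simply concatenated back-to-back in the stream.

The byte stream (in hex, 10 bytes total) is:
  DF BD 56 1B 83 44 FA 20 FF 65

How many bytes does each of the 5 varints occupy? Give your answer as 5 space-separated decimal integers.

  byte[0]=0xDF cont=1 payload=0x5F=95: acc |= 95<<0 -> acc=95 shift=7
  byte[1]=0xBD cont=1 payload=0x3D=61: acc |= 61<<7 -> acc=7903 shift=14
  byte[2]=0x56 cont=0 payload=0x56=86: acc |= 86<<14 -> acc=1416927 shift=21 [end]
Varint 1: bytes[0:3] = DF BD 56 -> value 1416927 (3 byte(s))
  byte[3]=0x1B cont=0 payload=0x1B=27: acc |= 27<<0 -> acc=27 shift=7 [end]
Varint 2: bytes[3:4] = 1B -> value 27 (1 byte(s))
  byte[4]=0x83 cont=1 payload=0x03=3: acc |= 3<<0 -> acc=3 shift=7
  byte[5]=0x44 cont=0 payload=0x44=68: acc |= 68<<7 -> acc=8707 shift=14 [end]
Varint 3: bytes[4:6] = 83 44 -> value 8707 (2 byte(s))
  byte[6]=0xFA cont=1 payload=0x7A=122: acc |= 122<<0 -> acc=122 shift=7
  byte[7]=0x20 cont=0 payload=0x20=32: acc |= 32<<7 -> acc=4218 shift=14 [end]
Varint 4: bytes[6:8] = FA 20 -> value 4218 (2 byte(s))
  byte[8]=0xFF cont=1 payload=0x7F=127: acc |= 127<<0 -> acc=127 shift=7
  byte[9]=0x65 cont=0 payload=0x65=101: acc |= 101<<7 -> acc=13055 shift=14 [end]
Varint 5: bytes[8:10] = FF 65 -> value 13055 (2 byte(s))

Answer: 3 1 2 2 2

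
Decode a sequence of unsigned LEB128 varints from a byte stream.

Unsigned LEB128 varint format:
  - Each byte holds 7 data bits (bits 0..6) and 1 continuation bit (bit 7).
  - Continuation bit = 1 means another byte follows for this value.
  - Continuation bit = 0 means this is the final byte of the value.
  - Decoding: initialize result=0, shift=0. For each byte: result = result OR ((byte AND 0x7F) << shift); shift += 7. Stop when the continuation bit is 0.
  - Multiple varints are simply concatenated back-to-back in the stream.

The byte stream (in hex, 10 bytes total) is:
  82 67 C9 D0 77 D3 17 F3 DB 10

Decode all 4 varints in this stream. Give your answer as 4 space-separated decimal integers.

  byte[0]=0x82 cont=1 payload=0x02=2: acc |= 2<<0 -> acc=2 shift=7
  byte[1]=0x67 cont=0 payload=0x67=103: acc |= 103<<7 -> acc=13186 shift=14 [end]
Varint 1: bytes[0:2] = 82 67 -> value 13186 (2 byte(s))
  byte[2]=0xC9 cont=1 payload=0x49=73: acc |= 73<<0 -> acc=73 shift=7
  byte[3]=0xD0 cont=1 payload=0x50=80: acc |= 80<<7 -> acc=10313 shift=14
  byte[4]=0x77 cont=0 payload=0x77=119: acc |= 119<<14 -> acc=1960009 shift=21 [end]
Varint 2: bytes[2:5] = C9 D0 77 -> value 1960009 (3 byte(s))
  byte[5]=0xD3 cont=1 payload=0x53=83: acc |= 83<<0 -> acc=83 shift=7
  byte[6]=0x17 cont=0 payload=0x17=23: acc |= 23<<7 -> acc=3027 shift=14 [end]
Varint 3: bytes[5:7] = D3 17 -> value 3027 (2 byte(s))
  byte[7]=0xF3 cont=1 payload=0x73=115: acc |= 115<<0 -> acc=115 shift=7
  byte[8]=0xDB cont=1 payload=0x5B=91: acc |= 91<<7 -> acc=11763 shift=14
  byte[9]=0x10 cont=0 payload=0x10=16: acc |= 16<<14 -> acc=273907 shift=21 [end]
Varint 4: bytes[7:10] = F3 DB 10 -> value 273907 (3 byte(s))

Answer: 13186 1960009 3027 273907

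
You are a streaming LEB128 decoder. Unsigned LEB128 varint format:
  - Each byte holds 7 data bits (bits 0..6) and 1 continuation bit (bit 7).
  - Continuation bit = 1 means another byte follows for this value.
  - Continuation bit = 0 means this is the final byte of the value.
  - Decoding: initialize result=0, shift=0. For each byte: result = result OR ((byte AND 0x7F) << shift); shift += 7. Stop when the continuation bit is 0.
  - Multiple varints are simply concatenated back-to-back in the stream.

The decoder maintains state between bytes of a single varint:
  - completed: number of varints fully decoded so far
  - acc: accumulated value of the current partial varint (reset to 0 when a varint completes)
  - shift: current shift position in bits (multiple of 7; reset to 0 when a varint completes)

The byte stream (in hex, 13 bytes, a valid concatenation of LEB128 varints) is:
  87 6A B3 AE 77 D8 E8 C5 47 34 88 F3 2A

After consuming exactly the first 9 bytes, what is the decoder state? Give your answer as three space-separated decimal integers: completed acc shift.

byte[0]=0x87 cont=1 payload=0x07: acc |= 7<<0 -> completed=0 acc=7 shift=7
byte[1]=0x6A cont=0 payload=0x6A: varint #1 complete (value=13575); reset -> completed=1 acc=0 shift=0
byte[2]=0xB3 cont=1 payload=0x33: acc |= 51<<0 -> completed=1 acc=51 shift=7
byte[3]=0xAE cont=1 payload=0x2E: acc |= 46<<7 -> completed=1 acc=5939 shift=14
byte[4]=0x77 cont=0 payload=0x77: varint #2 complete (value=1955635); reset -> completed=2 acc=0 shift=0
byte[5]=0xD8 cont=1 payload=0x58: acc |= 88<<0 -> completed=2 acc=88 shift=7
byte[6]=0xE8 cont=1 payload=0x68: acc |= 104<<7 -> completed=2 acc=13400 shift=14
byte[7]=0xC5 cont=1 payload=0x45: acc |= 69<<14 -> completed=2 acc=1143896 shift=21
byte[8]=0x47 cont=0 payload=0x47: varint #3 complete (value=150041688); reset -> completed=3 acc=0 shift=0

Answer: 3 0 0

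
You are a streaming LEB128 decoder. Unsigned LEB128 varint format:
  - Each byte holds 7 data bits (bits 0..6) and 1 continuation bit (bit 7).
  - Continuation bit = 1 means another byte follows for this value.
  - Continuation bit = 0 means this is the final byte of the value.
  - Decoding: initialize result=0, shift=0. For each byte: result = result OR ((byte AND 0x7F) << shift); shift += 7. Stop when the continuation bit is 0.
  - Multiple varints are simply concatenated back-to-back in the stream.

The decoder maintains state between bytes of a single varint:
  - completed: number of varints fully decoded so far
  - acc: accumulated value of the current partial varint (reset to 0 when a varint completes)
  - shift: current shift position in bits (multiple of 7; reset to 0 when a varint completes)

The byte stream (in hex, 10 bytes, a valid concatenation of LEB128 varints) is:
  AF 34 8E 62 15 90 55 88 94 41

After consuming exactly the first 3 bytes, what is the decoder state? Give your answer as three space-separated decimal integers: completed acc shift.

byte[0]=0xAF cont=1 payload=0x2F: acc |= 47<<0 -> completed=0 acc=47 shift=7
byte[1]=0x34 cont=0 payload=0x34: varint #1 complete (value=6703); reset -> completed=1 acc=0 shift=0
byte[2]=0x8E cont=1 payload=0x0E: acc |= 14<<0 -> completed=1 acc=14 shift=7

Answer: 1 14 7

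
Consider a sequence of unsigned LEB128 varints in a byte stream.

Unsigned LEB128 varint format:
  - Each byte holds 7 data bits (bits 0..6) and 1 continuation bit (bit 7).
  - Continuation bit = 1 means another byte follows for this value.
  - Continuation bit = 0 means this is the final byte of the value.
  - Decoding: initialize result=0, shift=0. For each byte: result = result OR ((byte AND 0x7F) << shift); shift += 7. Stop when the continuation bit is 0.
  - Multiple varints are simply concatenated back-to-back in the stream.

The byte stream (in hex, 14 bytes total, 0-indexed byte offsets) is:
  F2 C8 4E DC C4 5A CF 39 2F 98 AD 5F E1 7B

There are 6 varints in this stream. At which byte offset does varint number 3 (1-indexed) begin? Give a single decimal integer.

Answer: 6

Derivation:
  byte[0]=0xF2 cont=1 payload=0x72=114: acc |= 114<<0 -> acc=114 shift=7
  byte[1]=0xC8 cont=1 payload=0x48=72: acc |= 72<<7 -> acc=9330 shift=14
  byte[2]=0x4E cont=0 payload=0x4E=78: acc |= 78<<14 -> acc=1287282 shift=21 [end]
Varint 1: bytes[0:3] = F2 C8 4E -> value 1287282 (3 byte(s))
  byte[3]=0xDC cont=1 payload=0x5C=92: acc |= 92<<0 -> acc=92 shift=7
  byte[4]=0xC4 cont=1 payload=0x44=68: acc |= 68<<7 -> acc=8796 shift=14
  byte[5]=0x5A cont=0 payload=0x5A=90: acc |= 90<<14 -> acc=1483356 shift=21 [end]
Varint 2: bytes[3:6] = DC C4 5A -> value 1483356 (3 byte(s))
  byte[6]=0xCF cont=1 payload=0x4F=79: acc |= 79<<0 -> acc=79 shift=7
  byte[7]=0x39 cont=0 payload=0x39=57: acc |= 57<<7 -> acc=7375 shift=14 [end]
Varint 3: bytes[6:8] = CF 39 -> value 7375 (2 byte(s))
  byte[8]=0x2F cont=0 payload=0x2F=47: acc |= 47<<0 -> acc=47 shift=7 [end]
Varint 4: bytes[8:9] = 2F -> value 47 (1 byte(s))
  byte[9]=0x98 cont=1 payload=0x18=24: acc |= 24<<0 -> acc=24 shift=7
  byte[10]=0xAD cont=1 payload=0x2D=45: acc |= 45<<7 -> acc=5784 shift=14
  byte[11]=0x5F cont=0 payload=0x5F=95: acc |= 95<<14 -> acc=1562264 shift=21 [end]
Varint 5: bytes[9:12] = 98 AD 5F -> value 1562264 (3 byte(s))
  byte[12]=0xE1 cont=1 payload=0x61=97: acc |= 97<<0 -> acc=97 shift=7
  byte[13]=0x7B cont=0 payload=0x7B=123: acc |= 123<<7 -> acc=15841 shift=14 [end]
Varint 6: bytes[12:14] = E1 7B -> value 15841 (2 byte(s))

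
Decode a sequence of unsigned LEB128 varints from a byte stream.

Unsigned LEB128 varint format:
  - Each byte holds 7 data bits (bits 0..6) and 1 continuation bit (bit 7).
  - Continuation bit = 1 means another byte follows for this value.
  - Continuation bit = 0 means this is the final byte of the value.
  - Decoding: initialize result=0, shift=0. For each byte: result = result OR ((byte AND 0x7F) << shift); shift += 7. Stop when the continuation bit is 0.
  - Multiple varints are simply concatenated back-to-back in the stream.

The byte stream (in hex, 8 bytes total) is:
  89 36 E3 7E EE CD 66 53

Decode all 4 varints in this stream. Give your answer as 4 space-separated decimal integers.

Answer: 6921 16227 1681134 83

Derivation:
  byte[0]=0x89 cont=1 payload=0x09=9: acc |= 9<<0 -> acc=9 shift=7
  byte[1]=0x36 cont=0 payload=0x36=54: acc |= 54<<7 -> acc=6921 shift=14 [end]
Varint 1: bytes[0:2] = 89 36 -> value 6921 (2 byte(s))
  byte[2]=0xE3 cont=1 payload=0x63=99: acc |= 99<<0 -> acc=99 shift=7
  byte[3]=0x7E cont=0 payload=0x7E=126: acc |= 126<<7 -> acc=16227 shift=14 [end]
Varint 2: bytes[2:4] = E3 7E -> value 16227 (2 byte(s))
  byte[4]=0xEE cont=1 payload=0x6E=110: acc |= 110<<0 -> acc=110 shift=7
  byte[5]=0xCD cont=1 payload=0x4D=77: acc |= 77<<7 -> acc=9966 shift=14
  byte[6]=0x66 cont=0 payload=0x66=102: acc |= 102<<14 -> acc=1681134 shift=21 [end]
Varint 3: bytes[4:7] = EE CD 66 -> value 1681134 (3 byte(s))
  byte[7]=0x53 cont=0 payload=0x53=83: acc |= 83<<0 -> acc=83 shift=7 [end]
Varint 4: bytes[7:8] = 53 -> value 83 (1 byte(s))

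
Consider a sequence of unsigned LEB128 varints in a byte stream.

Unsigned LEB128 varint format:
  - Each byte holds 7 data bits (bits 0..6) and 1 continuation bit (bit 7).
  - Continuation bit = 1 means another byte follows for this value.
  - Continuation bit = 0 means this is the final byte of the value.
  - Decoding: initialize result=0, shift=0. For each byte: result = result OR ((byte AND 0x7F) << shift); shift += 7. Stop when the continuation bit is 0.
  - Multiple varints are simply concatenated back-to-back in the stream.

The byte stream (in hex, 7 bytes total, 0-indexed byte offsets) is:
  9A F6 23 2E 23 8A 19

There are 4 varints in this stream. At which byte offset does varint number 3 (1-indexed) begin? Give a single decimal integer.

Answer: 4

Derivation:
  byte[0]=0x9A cont=1 payload=0x1A=26: acc |= 26<<0 -> acc=26 shift=7
  byte[1]=0xF6 cont=1 payload=0x76=118: acc |= 118<<7 -> acc=15130 shift=14
  byte[2]=0x23 cont=0 payload=0x23=35: acc |= 35<<14 -> acc=588570 shift=21 [end]
Varint 1: bytes[0:3] = 9A F6 23 -> value 588570 (3 byte(s))
  byte[3]=0x2E cont=0 payload=0x2E=46: acc |= 46<<0 -> acc=46 shift=7 [end]
Varint 2: bytes[3:4] = 2E -> value 46 (1 byte(s))
  byte[4]=0x23 cont=0 payload=0x23=35: acc |= 35<<0 -> acc=35 shift=7 [end]
Varint 3: bytes[4:5] = 23 -> value 35 (1 byte(s))
  byte[5]=0x8A cont=1 payload=0x0A=10: acc |= 10<<0 -> acc=10 shift=7
  byte[6]=0x19 cont=0 payload=0x19=25: acc |= 25<<7 -> acc=3210 shift=14 [end]
Varint 4: bytes[5:7] = 8A 19 -> value 3210 (2 byte(s))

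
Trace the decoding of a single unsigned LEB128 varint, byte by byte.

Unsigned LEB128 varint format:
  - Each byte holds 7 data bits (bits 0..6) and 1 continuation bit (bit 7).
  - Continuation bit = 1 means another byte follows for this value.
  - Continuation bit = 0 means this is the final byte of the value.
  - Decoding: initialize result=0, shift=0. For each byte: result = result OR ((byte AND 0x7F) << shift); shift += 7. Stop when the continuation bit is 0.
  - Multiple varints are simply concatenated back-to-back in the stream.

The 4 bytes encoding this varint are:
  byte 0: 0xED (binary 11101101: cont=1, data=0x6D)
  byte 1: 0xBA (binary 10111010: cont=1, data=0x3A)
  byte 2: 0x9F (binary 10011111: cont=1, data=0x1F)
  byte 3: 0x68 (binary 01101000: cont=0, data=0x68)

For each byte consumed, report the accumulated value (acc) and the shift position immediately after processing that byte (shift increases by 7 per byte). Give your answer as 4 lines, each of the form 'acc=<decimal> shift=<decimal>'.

byte 0=0xED: payload=0x6D=109, contrib = 109<<0 = 109; acc -> 109, shift -> 7
byte 1=0xBA: payload=0x3A=58, contrib = 58<<7 = 7424; acc -> 7533, shift -> 14
byte 2=0x9F: payload=0x1F=31, contrib = 31<<14 = 507904; acc -> 515437, shift -> 21
byte 3=0x68: payload=0x68=104, contrib = 104<<21 = 218103808; acc -> 218619245, shift -> 28

Answer: acc=109 shift=7
acc=7533 shift=14
acc=515437 shift=21
acc=218619245 shift=28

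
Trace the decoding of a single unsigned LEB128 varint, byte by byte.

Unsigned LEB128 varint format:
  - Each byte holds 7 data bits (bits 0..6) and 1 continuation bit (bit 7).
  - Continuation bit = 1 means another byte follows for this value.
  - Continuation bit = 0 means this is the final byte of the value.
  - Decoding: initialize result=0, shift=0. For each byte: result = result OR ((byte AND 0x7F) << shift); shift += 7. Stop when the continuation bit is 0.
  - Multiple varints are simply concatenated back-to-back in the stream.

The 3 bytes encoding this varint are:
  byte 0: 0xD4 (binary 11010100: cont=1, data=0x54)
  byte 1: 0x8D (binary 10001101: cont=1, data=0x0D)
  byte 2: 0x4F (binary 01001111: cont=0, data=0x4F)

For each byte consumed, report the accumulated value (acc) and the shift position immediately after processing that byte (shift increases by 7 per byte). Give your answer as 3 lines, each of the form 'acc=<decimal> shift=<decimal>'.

byte 0=0xD4: payload=0x54=84, contrib = 84<<0 = 84; acc -> 84, shift -> 7
byte 1=0x8D: payload=0x0D=13, contrib = 13<<7 = 1664; acc -> 1748, shift -> 14
byte 2=0x4F: payload=0x4F=79, contrib = 79<<14 = 1294336; acc -> 1296084, shift -> 21

Answer: acc=84 shift=7
acc=1748 shift=14
acc=1296084 shift=21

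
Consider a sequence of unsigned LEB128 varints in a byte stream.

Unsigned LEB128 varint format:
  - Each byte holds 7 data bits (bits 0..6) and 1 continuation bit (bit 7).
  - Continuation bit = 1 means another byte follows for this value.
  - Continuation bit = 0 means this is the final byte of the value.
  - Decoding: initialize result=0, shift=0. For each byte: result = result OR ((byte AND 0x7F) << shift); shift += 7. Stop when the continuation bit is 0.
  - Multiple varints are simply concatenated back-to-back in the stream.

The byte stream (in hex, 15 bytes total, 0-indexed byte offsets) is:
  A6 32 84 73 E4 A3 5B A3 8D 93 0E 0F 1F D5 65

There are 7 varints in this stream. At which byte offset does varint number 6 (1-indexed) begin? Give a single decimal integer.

Answer: 12

Derivation:
  byte[0]=0xA6 cont=1 payload=0x26=38: acc |= 38<<0 -> acc=38 shift=7
  byte[1]=0x32 cont=0 payload=0x32=50: acc |= 50<<7 -> acc=6438 shift=14 [end]
Varint 1: bytes[0:2] = A6 32 -> value 6438 (2 byte(s))
  byte[2]=0x84 cont=1 payload=0x04=4: acc |= 4<<0 -> acc=4 shift=7
  byte[3]=0x73 cont=0 payload=0x73=115: acc |= 115<<7 -> acc=14724 shift=14 [end]
Varint 2: bytes[2:4] = 84 73 -> value 14724 (2 byte(s))
  byte[4]=0xE4 cont=1 payload=0x64=100: acc |= 100<<0 -> acc=100 shift=7
  byte[5]=0xA3 cont=1 payload=0x23=35: acc |= 35<<7 -> acc=4580 shift=14
  byte[6]=0x5B cont=0 payload=0x5B=91: acc |= 91<<14 -> acc=1495524 shift=21 [end]
Varint 3: bytes[4:7] = E4 A3 5B -> value 1495524 (3 byte(s))
  byte[7]=0xA3 cont=1 payload=0x23=35: acc |= 35<<0 -> acc=35 shift=7
  byte[8]=0x8D cont=1 payload=0x0D=13: acc |= 13<<7 -> acc=1699 shift=14
  byte[9]=0x93 cont=1 payload=0x13=19: acc |= 19<<14 -> acc=312995 shift=21
  byte[10]=0x0E cont=0 payload=0x0E=14: acc |= 14<<21 -> acc=29673123 shift=28 [end]
Varint 4: bytes[7:11] = A3 8D 93 0E -> value 29673123 (4 byte(s))
  byte[11]=0x0F cont=0 payload=0x0F=15: acc |= 15<<0 -> acc=15 shift=7 [end]
Varint 5: bytes[11:12] = 0F -> value 15 (1 byte(s))
  byte[12]=0x1F cont=0 payload=0x1F=31: acc |= 31<<0 -> acc=31 shift=7 [end]
Varint 6: bytes[12:13] = 1F -> value 31 (1 byte(s))
  byte[13]=0xD5 cont=1 payload=0x55=85: acc |= 85<<0 -> acc=85 shift=7
  byte[14]=0x65 cont=0 payload=0x65=101: acc |= 101<<7 -> acc=13013 shift=14 [end]
Varint 7: bytes[13:15] = D5 65 -> value 13013 (2 byte(s))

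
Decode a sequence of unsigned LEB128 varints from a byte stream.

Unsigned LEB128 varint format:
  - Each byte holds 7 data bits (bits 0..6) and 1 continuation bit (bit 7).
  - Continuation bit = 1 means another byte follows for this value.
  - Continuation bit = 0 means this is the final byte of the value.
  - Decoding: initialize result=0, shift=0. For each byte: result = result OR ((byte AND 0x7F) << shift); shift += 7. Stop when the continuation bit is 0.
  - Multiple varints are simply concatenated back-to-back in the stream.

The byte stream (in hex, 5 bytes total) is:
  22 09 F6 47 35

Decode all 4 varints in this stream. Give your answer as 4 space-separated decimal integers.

  byte[0]=0x22 cont=0 payload=0x22=34: acc |= 34<<0 -> acc=34 shift=7 [end]
Varint 1: bytes[0:1] = 22 -> value 34 (1 byte(s))
  byte[1]=0x09 cont=0 payload=0x09=9: acc |= 9<<0 -> acc=9 shift=7 [end]
Varint 2: bytes[1:2] = 09 -> value 9 (1 byte(s))
  byte[2]=0xF6 cont=1 payload=0x76=118: acc |= 118<<0 -> acc=118 shift=7
  byte[3]=0x47 cont=0 payload=0x47=71: acc |= 71<<7 -> acc=9206 shift=14 [end]
Varint 3: bytes[2:4] = F6 47 -> value 9206 (2 byte(s))
  byte[4]=0x35 cont=0 payload=0x35=53: acc |= 53<<0 -> acc=53 shift=7 [end]
Varint 4: bytes[4:5] = 35 -> value 53 (1 byte(s))

Answer: 34 9 9206 53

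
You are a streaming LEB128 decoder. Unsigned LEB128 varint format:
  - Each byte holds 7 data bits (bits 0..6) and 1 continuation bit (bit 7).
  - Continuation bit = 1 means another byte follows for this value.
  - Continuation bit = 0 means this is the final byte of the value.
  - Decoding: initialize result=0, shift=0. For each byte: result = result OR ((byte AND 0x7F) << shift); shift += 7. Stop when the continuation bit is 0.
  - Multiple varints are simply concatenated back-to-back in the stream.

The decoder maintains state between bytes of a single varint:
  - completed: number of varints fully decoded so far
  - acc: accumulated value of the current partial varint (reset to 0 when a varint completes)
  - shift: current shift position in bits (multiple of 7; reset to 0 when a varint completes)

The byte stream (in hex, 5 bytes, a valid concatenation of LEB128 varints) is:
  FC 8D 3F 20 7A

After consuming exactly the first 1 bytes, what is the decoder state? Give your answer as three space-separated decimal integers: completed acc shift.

Answer: 0 124 7

Derivation:
byte[0]=0xFC cont=1 payload=0x7C: acc |= 124<<0 -> completed=0 acc=124 shift=7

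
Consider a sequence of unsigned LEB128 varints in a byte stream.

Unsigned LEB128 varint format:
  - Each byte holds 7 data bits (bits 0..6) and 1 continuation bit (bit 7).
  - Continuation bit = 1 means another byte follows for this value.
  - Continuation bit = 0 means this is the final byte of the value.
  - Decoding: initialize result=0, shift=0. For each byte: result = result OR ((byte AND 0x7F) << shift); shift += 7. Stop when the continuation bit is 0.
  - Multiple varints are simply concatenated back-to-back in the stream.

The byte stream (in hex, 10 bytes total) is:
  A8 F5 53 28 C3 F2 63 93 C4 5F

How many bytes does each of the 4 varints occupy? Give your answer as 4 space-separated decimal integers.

  byte[0]=0xA8 cont=1 payload=0x28=40: acc |= 40<<0 -> acc=40 shift=7
  byte[1]=0xF5 cont=1 payload=0x75=117: acc |= 117<<7 -> acc=15016 shift=14
  byte[2]=0x53 cont=0 payload=0x53=83: acc |= 83<<14 -> acc=1374888 shift=21 [end]
Varint 1: bytes[0:3] = A8 F5 53 -> value 1374888 (3 byte(s))
  byte[3]=0x28 cont=0 payload=0x28=40: acc |= 40<<0 -> acc=40 shift=7 [end]
Varint 2: bytes[3:4] = 28 -> value 40 (1 byte(s))
  byte[4]=0xC3 cont=1 payload=0x43=67: acc |= 67<<0 -> acc=67 shift=7
  byte[5]=0xF2 cont=1 payload=0x72=114: acc |= 114<<7 -> acc=14659 shift=14
  byte[6]=0x63 cont=0 payload=0x63=99: acc |= 99<<14 -> acc=1636675 shift=21 [end]
Varint 3: bytes[4:7] = C3 F2 63 -> value 1636675 (3 byte(s))
  byte[7]=0x93 cont=1 payload=0x13=19: acc |= 19<<0 -> acc=19 shift=7
  byte[8]=0xC4 cont=1 payload=0x44=68: acc |= 68<<7 -> acc=8723 shift=14
  byte[9]=0x5F cont=0 payload=0x5F=95: acc |= 95<<14 -> acc=1565203 shift=21 [end]
Varint 4: bytes[7:10] = 93 C4 5F -> value 1565203 (3 byte(s))

Answer: 3 1 3 3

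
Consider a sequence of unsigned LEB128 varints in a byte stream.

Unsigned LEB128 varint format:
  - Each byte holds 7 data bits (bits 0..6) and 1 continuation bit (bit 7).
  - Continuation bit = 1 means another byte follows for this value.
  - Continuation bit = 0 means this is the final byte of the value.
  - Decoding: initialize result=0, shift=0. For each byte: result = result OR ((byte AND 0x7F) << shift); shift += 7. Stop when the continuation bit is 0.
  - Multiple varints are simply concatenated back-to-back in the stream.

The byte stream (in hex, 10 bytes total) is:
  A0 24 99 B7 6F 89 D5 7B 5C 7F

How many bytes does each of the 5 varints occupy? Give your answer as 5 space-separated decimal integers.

  byte[0]=0xA0 cont=1 payload=0x20=32: acc |= 32<<0 -> acc=32 shift=7
  byte[1]=0x24 cont=0 payload=0x24=36: acc |= 36<<7 -> acc=4640 shift=14 [end]
Varint 1: bytes[0:2] = A0 24 -> value 4640 (2 byte(s))
  byte[2]=0x99 cont=1 payload=0x19=25: acc |= 25<<0 -> acc=25 shift=7
  byte[3]=0xB7 cont=1 payload=0x37=55: acc |= 55<<7 -> acc=7065 shift=14
  byte[4]=0x6F cont=0 payload=0x6F=111: acc |= 111<<14 -> acc=1825689 shift=21 [end]
Varint 2: bytes[2:5] = 99 B7 6F -> value 1825689 (3 byte(s))
  byte[5]=0x89 cont=1 payload=0x09=9: acc |= 9<<0 -> acc=9 shift=7
  byte[6]=0xD5 cont=1 payload=0x55=85: acc |= 85<<7 -> acc=10889 shift=14
  byte[7]=0x7B cont=0 payload=0x7B=123: acc |= 123<<14 -> acc=2026121 shift=21 [end]
Varint 3: bytes[5:8] = 89 D5 7B -> value 2026121 (3 byte(s))
  byte[8]=0x5C cont=0 payload=0x5C=92: acc |= 92<<0 -> acc=92 shift=7 [end]
Varint 4: bytes[8:9] = 5C -> value 92 (1 byte(s))
  byte[9]=0x7F cont=0 payload=0x7F=127: acc |= 127<<0 -> acc=127 shift=7 [end]
Varint 5: bytes[9:10] = 7F -> value 127 (1 byte(s))

Answer: 2 3 3 1 1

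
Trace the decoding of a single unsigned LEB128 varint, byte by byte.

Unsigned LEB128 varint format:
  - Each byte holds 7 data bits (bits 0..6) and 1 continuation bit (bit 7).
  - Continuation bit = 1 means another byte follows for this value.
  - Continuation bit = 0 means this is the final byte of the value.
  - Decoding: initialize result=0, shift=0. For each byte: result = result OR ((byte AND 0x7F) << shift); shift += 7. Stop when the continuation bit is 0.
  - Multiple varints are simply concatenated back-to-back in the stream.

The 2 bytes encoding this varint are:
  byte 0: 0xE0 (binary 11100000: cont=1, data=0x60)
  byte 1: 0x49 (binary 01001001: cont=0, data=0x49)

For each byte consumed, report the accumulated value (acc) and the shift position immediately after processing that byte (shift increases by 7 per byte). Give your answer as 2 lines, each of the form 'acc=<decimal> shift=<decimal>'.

Answer: acc=96 shift=7
acc=9440 shift=14

Derivation:
byte 0=0xE0: payload=0x60=96, contrib = 96<<0 = 96; acc -> 96, shift -> 7
byte 1=0x49: payload=0x49=73, contrib = 73<<7 = 9344; acc -> 9440, shift -> 14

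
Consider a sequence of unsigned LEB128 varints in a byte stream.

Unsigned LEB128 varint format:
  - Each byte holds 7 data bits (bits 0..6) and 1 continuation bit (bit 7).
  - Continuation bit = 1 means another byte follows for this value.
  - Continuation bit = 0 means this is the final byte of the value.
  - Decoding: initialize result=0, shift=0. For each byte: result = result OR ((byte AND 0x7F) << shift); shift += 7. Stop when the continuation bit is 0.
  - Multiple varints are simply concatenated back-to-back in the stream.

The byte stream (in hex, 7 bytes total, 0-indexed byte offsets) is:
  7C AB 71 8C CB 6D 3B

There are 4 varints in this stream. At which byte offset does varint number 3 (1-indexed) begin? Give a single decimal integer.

Answer: 3

Derivation:
  byte[0]=0x7C cont=0 payload=0x7C=124: acc |= 124<<0 -> acc=124 shift=7 [end]
Varint 1: bytes[0:1] = 7C -> value 124 (1 byte(s))
  byte[1]=0xAB cont=1 payload=0x2B=43: acc |= 43<<0 -> acc=43 shift=7
  byte[2]=0x71 cont=0 payload=0x71=113: acc |= 113<<7 -> acc=14507 shift=14 [end]
Varint 2: bytes[1:3] = AB 71 -> value 14507 (2 byte(s))
  byte[3]=0x8C cont=1 payload=0x0C=12: acc |= 12<<0 -> acc=12 shift=7
  byte[4]=0xCB cont=1 payload=0x4B=75: acc |= 75<<7 -> acc=9612 shift=14
  byte[5]=0x6D cont=0 payload=0x6D=109: acc |= 109<<14 -> acc=1795468 shift=21 [end]
Varint 3: bytes[3:6] = 8C CB 6D -> value 1795468 (3 byte(s))
  byte[6]=0x3B cont=0 payload=0x3B=59: acc |= 59<<0 -> acc=59 shift=7 [end]
Varint 4: bytes[6:7] = 3B -> value 59 (1 byte(s))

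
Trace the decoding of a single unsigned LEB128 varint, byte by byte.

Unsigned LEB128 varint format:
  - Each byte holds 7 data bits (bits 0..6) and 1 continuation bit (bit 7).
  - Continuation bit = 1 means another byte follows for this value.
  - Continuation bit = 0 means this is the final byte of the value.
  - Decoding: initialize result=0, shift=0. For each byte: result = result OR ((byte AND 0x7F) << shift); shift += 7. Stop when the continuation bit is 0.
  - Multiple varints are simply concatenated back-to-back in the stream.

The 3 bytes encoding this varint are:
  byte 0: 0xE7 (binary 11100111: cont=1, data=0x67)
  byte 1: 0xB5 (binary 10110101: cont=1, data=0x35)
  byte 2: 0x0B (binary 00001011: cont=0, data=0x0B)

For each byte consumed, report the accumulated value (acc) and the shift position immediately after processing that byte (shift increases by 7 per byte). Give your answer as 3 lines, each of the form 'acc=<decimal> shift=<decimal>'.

byte 0=0xE7: payload=0x67=103, contrib = 103<<0 = 103; acc -> 103, shift -> 7
byte 1=0xB5: payload=0x35=53, contrib = 53<<7 = 6784; acc -> 6887, shift -> 14
byte 2=0x0B: payload=0x0B=11, contrib = 11<<14 = 180224; acc -> 187111, shift -> 21

Answer: acc=103 shift=7
acc=6887 shift=14
acc=187111 shift=21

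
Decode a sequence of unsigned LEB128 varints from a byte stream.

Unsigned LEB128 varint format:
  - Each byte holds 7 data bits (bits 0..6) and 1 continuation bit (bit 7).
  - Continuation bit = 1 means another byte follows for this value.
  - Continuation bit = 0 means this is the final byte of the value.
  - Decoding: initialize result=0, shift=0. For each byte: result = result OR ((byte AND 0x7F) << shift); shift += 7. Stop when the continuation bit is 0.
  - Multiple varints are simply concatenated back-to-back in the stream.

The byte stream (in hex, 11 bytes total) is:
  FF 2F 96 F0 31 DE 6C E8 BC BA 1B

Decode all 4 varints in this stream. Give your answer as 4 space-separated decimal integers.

Answer: 6143 817174 13918 57581160

Derivation:
  byte[0]=0xFF cont=1 payload=0x7F=127: acc |= 127<<0 -> acc=127 shift=7
  byte[1]=0x2F cont=0 payload=0x2F=47: acc |= 47<<7 -> acc=6143 shift=14 [end]
Varint 1: bytes[0:2] = FF 2F -> value 6143 (2 byte(s))
  byte[2]=0x96 cont=1 payload=0x16=22: acc |= 22<<0 -> acc=22 shift=7
  byte[3]=0xF0 cont=1 payload=0x70=112: acc |= 112<<7 -> acc=14358 shift=14
  byte[4]=0x31 cont=0 payload=0x31=49: acc |= 49<<14 -> acc=817174 shift=21 [end]
Varint 2: bytes[2:5] = 96 F0 31 -> value 817174 (3 byte(s))
  byte[5]=0xDE cont=1 payload=0x5E=94: acc |= 94<<0 -> acc=94 shift=7
  byte[6]=0x6C cont=0 payload=0x6C=108: acc |= 108<<7 -> acc=13918 shift=14 [end]
Varint 3: bytes[5:7] = DE 6C -> value 13918 (2 byte(s))
  byte[7]=0xE8 cont=1 payload=0x68=104: acc |= 104<<0 -> acc=104 shift=7
  byte[8]=0xBC cont=1 payload=0x3C=60: acc |= 60<<7 -> acc=7784 shift=14
  byte[9]=0xBA cont=1 payload=0x3A=58: acc |= 58<<14 -> acc=958056 shift=21
  byte[10]=0x1B cont=0 payload=0x1B=27: acc |= 27<<21 -> acc=57581160 shift=28 [end]
Varint 4: bytes[7:11] = E8 BC BA 1B -> value 57581160 (4 byte(s))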